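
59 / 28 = 2.11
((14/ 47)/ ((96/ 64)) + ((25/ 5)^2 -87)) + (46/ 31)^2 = -8075798/ 135501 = -59.60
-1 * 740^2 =-547600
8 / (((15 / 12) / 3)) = 96 / 5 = 19.20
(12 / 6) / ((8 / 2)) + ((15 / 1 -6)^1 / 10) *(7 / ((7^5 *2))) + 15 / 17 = 1.38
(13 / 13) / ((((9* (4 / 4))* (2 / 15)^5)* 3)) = 28125 / 32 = 878.91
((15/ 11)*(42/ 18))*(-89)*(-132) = 37380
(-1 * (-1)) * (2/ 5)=2/ 5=0.40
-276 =-276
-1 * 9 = -9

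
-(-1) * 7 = 7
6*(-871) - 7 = -5233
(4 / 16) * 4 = 1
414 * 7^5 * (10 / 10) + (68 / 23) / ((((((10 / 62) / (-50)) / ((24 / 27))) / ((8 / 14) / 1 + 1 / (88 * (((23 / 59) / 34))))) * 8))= 2550759518876 / 366597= 6957938.88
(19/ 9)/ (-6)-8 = -451/ 54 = -8.35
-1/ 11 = -0.09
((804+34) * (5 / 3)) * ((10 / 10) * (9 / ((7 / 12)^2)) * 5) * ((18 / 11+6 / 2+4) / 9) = 95532000 / 539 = 177239.33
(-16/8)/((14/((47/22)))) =-47/154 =-0.31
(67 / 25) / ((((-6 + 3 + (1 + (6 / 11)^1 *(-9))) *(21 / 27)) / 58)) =-192357 / 6650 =-28.93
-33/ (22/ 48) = -72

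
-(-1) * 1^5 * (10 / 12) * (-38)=-31.67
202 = 202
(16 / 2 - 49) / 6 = -41 / 6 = -6.83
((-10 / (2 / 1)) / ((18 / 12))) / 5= -2 / 3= -0.67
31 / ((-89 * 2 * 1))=-31 / 178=-0.17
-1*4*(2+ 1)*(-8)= 96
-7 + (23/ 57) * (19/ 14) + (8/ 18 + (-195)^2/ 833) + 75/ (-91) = 7566121/ 194922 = 38.82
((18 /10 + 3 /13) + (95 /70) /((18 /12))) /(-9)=-4007 /12285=-0.33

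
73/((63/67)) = 4891/63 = 77.63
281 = 281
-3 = -3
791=791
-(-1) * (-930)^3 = -804357000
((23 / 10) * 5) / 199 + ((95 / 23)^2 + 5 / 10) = 1854694 / 105271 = 17.62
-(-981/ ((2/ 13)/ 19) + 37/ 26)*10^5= 157497700000/ 13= 12115207692.31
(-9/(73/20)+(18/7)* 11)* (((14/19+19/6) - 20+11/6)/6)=-595929/9709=-61.38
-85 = -85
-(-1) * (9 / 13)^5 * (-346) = -20430954 / 371293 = -55.03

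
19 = 19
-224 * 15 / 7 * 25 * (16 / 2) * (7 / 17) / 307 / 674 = -336000 / 1758803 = -0.19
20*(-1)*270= -5400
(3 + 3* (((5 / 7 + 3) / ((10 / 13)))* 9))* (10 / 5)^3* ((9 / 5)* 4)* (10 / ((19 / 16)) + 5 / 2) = 55791936 / 665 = 83897.65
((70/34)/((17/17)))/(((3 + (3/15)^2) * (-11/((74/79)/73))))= -32375/40980302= -0.00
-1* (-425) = 425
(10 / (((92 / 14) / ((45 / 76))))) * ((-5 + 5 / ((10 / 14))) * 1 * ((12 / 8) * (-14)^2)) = 231525 / 437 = 529.81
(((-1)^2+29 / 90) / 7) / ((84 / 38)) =323 / 3780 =0.09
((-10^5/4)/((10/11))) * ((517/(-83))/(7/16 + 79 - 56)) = 1819840/249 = 7308.59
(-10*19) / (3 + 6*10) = -3.02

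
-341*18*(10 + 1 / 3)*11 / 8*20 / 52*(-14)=469596.35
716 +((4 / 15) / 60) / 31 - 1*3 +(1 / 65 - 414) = 27113233 / 90675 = 299.02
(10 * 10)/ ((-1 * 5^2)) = -4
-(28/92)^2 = -49/529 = -0.09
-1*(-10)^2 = -100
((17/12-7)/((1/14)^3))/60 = -255.34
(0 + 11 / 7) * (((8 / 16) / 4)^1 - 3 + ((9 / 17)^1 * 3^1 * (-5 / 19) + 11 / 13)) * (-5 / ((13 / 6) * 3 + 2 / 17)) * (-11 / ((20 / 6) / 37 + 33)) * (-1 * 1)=0.97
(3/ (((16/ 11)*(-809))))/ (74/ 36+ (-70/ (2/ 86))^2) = -297/ 1055465649064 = -0.00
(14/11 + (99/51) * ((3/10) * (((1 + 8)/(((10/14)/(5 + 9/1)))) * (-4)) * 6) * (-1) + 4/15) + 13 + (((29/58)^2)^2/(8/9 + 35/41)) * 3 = 357851126459/144289200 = 2480.10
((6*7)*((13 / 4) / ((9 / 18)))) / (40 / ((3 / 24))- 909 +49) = -0.51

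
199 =199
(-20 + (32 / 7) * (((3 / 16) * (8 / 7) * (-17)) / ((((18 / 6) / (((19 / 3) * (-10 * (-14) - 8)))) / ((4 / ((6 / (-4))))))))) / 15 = 1816196 / 2205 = 823.67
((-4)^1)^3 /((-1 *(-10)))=-32 /5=-6.40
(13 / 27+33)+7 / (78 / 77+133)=9342929 / 278613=33.53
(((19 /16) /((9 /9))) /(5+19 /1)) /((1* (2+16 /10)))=95 /6912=0.01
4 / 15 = 0.27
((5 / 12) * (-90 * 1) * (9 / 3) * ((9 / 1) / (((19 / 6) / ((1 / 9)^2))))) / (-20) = 15 / 76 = 0.20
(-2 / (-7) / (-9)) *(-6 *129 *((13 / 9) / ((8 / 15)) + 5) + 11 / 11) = 23861 / 126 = 189.37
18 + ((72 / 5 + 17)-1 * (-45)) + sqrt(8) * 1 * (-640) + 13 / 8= 3841 / 40-1280 * sqrt(2)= -1714.17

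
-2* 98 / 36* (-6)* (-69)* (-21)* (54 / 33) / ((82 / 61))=25986366 / 451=57619.44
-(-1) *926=926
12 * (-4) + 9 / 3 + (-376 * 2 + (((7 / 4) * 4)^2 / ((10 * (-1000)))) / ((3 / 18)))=-3985147 / 5000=-797.03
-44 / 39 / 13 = -0.09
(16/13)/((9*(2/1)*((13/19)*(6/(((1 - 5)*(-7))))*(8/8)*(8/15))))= 1330/1521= 0.87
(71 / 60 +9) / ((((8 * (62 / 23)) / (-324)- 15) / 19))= -12.84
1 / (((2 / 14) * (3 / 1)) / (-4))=-28 / 3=-9.33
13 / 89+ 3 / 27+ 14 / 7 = 1808 / 801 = 2.26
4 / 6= 2 / 3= 0.67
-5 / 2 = -2.50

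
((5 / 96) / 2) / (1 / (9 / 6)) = 5 / 128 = 0.04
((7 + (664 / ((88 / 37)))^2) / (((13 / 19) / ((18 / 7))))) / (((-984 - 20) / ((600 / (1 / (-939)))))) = 454340647281600 / 2763761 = 164392162.45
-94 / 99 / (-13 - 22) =94 / 3465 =0.03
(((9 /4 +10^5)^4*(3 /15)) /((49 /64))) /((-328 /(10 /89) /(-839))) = 7508463711487078726.88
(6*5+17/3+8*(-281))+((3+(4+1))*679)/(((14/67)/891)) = 69480671/3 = 23160223.67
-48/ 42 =-1.14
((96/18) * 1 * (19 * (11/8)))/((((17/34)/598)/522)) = 86987472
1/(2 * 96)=1/192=0.01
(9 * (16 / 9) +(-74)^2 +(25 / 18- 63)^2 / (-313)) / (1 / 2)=555724823 / 50706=10959.74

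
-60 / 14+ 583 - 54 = 3673 / 7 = 524.71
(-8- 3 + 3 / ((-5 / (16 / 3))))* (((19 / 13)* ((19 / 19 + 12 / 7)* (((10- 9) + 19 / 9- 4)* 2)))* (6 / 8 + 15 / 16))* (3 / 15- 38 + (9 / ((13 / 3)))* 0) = -2076111 / 325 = -6388.03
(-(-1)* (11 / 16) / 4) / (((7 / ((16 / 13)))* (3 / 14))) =11 / 78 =0.14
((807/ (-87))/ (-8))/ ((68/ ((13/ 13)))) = 269/ 15776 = 0.02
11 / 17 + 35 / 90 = 317 / 306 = 1.04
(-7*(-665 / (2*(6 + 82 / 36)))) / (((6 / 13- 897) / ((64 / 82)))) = -55328 / 226033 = -0.24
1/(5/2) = 0.40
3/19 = 0.16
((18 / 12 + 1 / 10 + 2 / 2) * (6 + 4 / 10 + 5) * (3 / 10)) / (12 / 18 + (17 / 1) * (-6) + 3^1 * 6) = -0.11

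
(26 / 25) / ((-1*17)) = -26 / 425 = -0.06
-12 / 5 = -2.40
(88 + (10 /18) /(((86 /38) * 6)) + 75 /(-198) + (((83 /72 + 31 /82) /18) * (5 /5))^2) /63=117081070104137 /84135524546304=1.39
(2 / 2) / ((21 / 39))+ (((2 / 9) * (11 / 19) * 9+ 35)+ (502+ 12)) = 552.02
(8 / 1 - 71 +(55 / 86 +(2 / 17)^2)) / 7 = -1549563 / 173978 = -8.91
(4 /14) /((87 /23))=46 /609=0.08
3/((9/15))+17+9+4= 35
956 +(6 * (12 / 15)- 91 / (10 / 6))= 4531 / 5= 906.20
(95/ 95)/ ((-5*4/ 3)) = -3/ 20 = -0.15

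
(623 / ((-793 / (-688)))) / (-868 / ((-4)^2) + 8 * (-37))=-1.54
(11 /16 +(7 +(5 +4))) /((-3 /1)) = -89 /16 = -5.56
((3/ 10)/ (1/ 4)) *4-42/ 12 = 13/ 10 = 1.30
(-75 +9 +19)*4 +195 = 7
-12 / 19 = -0.63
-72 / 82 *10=-360 / 41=-8.78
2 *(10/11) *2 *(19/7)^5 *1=99043960/184877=535.73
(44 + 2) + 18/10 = 47.80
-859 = -859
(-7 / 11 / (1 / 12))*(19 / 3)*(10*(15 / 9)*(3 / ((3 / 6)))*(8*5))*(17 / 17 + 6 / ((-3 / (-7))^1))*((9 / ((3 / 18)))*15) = -25855200000 / 11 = -2350472727.27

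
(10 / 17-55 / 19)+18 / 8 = -73 / 1292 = -0.06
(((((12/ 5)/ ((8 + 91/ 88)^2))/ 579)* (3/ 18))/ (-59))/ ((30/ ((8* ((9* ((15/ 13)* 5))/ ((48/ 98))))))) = -379456/ 93559292775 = -0.00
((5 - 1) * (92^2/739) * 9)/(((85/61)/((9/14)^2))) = 376385616/3077935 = 122.29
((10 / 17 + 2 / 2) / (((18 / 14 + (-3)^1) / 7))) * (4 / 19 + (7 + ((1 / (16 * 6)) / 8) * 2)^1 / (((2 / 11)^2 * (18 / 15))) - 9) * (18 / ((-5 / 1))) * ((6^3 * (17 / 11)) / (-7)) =-49960042083 / 267520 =-186752.55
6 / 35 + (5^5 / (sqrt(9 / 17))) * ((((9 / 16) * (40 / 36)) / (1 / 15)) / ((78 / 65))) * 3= 6 / 35 + 390625 * sqrt(17) / 16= 100661.93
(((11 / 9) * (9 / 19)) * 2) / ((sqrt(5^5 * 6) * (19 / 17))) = 187 * sqrt(30) / 135375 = 0.01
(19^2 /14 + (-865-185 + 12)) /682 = -14171 /9548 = -1.48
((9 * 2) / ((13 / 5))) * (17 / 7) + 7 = 2167 / 91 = 23.81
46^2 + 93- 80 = 2129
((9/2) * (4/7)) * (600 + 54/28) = 75843/49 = 1547.82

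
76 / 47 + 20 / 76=1679 / 893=1.88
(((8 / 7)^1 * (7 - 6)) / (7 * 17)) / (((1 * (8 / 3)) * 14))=3 / 11662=0.00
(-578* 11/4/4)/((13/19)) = -60401/104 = -580.78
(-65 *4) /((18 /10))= -1300 /9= -144.44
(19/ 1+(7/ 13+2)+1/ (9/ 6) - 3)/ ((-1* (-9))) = 749/ 351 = 2.13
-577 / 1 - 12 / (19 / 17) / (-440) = -1205879 / 2090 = -576.98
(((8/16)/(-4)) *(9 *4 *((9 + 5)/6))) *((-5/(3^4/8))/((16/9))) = 35/12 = 2.92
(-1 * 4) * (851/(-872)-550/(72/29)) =1746209/1962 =890.01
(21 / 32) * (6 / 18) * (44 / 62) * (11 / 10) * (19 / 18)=16093 / 89280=0.18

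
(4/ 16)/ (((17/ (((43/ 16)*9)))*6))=129/ 2176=0.06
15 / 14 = 1.07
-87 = -87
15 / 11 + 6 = 81 / 11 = 7.36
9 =9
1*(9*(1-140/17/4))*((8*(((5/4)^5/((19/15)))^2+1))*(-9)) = 1877759337969/402194432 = 4668.79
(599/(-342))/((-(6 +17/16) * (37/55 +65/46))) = 12123760/101967471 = 0.12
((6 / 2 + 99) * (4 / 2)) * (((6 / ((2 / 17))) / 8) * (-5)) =-13005 / 2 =-6502.50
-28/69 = -0.41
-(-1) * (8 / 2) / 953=4 / 953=0.00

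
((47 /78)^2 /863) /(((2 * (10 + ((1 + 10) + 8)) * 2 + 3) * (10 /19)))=41971 /6248085480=0.00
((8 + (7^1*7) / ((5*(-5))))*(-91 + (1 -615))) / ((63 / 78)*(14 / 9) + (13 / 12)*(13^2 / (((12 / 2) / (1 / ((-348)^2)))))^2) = -1753638755570896896 / 517422812762525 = -3389.18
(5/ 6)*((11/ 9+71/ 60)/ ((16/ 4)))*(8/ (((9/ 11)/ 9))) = 4763/ 108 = 44.10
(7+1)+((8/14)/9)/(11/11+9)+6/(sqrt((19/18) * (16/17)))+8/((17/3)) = 9 * sqrt(646)/38+50434/5355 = 15.44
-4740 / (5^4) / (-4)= 237 / 125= 1.90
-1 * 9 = -9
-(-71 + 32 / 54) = 1901 / 27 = 70.41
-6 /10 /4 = -3 /20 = -0.15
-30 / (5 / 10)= -60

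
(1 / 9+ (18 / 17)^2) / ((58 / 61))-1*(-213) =32328259 / 150858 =214.30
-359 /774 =-0.46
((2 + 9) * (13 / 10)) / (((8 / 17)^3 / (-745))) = -104681291 / 1024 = -102227.82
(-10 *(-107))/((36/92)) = 24610/9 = 2734.44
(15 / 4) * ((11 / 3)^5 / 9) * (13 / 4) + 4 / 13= 897.80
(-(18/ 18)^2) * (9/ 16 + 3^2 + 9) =-18.56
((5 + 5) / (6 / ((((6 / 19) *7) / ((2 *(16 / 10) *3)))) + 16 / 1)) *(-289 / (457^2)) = -50575 / 153712864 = -0.00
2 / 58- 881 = -25548 / 29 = -880.97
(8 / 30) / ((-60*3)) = -1 / 675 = -0.00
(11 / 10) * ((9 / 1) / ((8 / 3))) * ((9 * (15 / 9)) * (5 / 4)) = 4455 / 64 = 69.61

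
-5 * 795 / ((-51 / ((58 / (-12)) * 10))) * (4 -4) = 0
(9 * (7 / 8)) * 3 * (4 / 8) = 189 / 16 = 11.81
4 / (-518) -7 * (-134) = 242940 / 259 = 937.99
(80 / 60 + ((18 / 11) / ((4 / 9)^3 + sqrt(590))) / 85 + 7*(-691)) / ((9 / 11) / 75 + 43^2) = -10632383327774135 / 4065497915015766 + 23914845*sqrt(590) / 1355165971671922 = -2.62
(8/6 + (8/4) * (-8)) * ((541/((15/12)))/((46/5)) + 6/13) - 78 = -694942/897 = -774.74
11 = 11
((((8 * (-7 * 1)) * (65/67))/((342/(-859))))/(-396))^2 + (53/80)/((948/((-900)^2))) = 230172244469121775/406536269843484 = 566.18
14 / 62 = 7 / 31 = 0.23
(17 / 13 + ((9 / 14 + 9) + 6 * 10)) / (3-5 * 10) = -12913 / 8554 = -1.51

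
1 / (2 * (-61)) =-1 / 122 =-0.01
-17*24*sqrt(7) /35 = -408*sqrt(7) /35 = -30.84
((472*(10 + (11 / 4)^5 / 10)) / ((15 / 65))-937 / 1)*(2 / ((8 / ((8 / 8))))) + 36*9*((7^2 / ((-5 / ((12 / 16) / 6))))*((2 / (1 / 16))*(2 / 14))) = 56866551 / 5120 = 11106.75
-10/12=-5/6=-0.83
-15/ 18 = -5/ 6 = -0.83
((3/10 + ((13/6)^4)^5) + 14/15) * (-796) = -18909943442722161138889043/4570198050078720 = -4137663890.17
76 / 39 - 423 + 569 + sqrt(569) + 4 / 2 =sqrt(569) + 5848 / 39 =173.80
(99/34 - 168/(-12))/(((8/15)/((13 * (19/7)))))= 2130375/1904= 1118.89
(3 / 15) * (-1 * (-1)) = 1 / 5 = 0.20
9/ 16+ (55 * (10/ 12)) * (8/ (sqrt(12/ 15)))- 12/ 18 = -5/ 48+ 550 * sqrt(5)/ 3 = 409.84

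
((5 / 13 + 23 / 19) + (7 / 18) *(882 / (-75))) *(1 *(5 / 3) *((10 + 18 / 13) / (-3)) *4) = 32661232 / 433485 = 75.35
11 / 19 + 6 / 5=169 / 95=1.78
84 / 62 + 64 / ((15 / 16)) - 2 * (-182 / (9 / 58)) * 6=14144.29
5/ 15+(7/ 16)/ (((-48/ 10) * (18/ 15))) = 593/ 2304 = 0.26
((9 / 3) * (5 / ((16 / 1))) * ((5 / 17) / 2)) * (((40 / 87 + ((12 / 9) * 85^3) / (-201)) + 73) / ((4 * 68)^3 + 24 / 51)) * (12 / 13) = -1748847725 / 69129240193728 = -0.00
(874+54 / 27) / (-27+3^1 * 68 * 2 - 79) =438 / 151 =2.90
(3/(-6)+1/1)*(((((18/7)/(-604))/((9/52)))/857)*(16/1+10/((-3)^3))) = -5486/24457923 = -0.00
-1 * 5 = -5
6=6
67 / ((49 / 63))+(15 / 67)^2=2708442 / 31423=86.19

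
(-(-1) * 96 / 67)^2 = 9216 / 4489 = 2.05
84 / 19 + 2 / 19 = 86 / 19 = 4.53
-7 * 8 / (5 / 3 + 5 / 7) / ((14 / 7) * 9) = -98 / 75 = -1.31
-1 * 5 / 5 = -1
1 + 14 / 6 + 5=25 / 3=8.33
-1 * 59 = -59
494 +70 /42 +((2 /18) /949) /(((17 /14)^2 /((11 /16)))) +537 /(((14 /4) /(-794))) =-8385340282615 /69113772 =-121326.62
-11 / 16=-0.69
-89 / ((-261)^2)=-89 / 68121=-0.00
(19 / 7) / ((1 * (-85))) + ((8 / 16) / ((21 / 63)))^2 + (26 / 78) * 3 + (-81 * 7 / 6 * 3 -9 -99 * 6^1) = -2102211 / 2380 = -883.28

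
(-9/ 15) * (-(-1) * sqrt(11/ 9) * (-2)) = 2 * sqrt(11)/ 5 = 1.33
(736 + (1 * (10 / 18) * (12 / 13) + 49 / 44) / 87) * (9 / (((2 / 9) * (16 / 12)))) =2966805981 / 132704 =22356.57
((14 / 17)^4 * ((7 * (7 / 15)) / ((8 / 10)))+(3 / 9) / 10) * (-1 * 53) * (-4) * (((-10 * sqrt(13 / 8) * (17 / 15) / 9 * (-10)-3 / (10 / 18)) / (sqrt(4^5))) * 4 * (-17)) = 2284582437 / 491300-253842493 * sqrt(26) / 93636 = -9173.11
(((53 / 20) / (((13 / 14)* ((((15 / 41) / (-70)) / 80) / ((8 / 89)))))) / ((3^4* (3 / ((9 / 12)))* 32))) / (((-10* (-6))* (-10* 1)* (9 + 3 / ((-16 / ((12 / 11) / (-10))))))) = 23903 / 341598465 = 0.00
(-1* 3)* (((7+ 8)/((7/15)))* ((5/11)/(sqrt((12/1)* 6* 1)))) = -1125* sqrt(2)/308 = -5.17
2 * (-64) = -128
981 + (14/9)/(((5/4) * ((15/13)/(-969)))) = -14419/225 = -64.08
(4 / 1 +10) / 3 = 14 / 3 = 4.67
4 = 4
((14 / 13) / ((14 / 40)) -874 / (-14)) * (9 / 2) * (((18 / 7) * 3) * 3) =4345569 / 637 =6821.93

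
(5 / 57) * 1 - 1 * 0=5 / 57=0.09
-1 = -1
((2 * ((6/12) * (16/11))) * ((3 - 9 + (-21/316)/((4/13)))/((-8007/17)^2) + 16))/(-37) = -498500503/792539297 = -0.63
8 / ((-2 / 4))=-16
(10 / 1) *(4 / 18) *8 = 160 / 9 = 17.78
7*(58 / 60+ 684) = 143843 / 30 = 4794.77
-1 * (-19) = 19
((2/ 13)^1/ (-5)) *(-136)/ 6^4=17/ 5265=0.00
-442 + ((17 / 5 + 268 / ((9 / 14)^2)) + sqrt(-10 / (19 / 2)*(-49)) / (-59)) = 85007 / 405-14*sqrt(95) / 1121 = 209.77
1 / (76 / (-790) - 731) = -395 / 288783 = -0.00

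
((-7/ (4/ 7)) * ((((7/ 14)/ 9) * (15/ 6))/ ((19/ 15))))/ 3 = -1225/ 2736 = -0.45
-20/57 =-0.35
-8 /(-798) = 4 /399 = 0.01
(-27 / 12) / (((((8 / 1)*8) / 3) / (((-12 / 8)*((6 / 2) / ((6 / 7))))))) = 567 / 1024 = 0.55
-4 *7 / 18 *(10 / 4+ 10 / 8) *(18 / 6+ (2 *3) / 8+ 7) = -1505 / 24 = -62.71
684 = 684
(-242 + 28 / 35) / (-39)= 402 / 65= 6.18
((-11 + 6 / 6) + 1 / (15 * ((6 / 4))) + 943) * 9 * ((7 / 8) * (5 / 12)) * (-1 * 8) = -293909 / 12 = -24492.42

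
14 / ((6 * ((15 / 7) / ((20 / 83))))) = 196 / 747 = 0.26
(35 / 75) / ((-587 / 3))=-7 / 2935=-0.00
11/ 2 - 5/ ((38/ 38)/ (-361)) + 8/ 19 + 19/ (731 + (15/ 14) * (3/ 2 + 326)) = 2084633011/ 1151134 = 1810.94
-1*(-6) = 6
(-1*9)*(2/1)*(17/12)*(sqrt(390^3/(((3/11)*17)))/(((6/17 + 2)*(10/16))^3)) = -574821*sqrt(24310)/3125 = -28679.73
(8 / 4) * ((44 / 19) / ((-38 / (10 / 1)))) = -440 / 361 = -1.22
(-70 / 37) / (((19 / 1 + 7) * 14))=-5 / 962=-0.01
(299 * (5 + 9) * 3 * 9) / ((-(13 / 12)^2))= -1251936 / 13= -96302.77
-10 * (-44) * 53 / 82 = 11660 / 41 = 284.39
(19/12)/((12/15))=95/48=1.98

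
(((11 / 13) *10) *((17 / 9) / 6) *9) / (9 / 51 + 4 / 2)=11.02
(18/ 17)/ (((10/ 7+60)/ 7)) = 441/ 3655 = 0.12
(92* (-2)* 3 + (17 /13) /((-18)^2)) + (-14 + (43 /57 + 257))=-24667957 /80028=-308.24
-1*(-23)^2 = -529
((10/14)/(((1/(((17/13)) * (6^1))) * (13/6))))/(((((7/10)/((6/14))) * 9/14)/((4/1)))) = 81600/8281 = 9.85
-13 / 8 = -1.62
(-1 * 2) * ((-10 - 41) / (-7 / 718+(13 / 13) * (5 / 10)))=208.06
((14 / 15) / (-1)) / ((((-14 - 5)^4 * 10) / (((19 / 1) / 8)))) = -7 / 4115400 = -0.00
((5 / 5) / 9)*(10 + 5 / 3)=35 / 27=1.30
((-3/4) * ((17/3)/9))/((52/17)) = -289/1872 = -0.15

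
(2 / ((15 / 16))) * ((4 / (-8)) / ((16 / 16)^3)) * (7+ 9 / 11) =-1376 / 165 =-8.34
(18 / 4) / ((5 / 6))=27 / 5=5.40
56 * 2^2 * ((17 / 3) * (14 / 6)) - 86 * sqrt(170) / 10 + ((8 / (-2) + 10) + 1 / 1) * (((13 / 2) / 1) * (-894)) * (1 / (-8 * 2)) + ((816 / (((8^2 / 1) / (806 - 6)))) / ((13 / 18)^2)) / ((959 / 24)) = 139877080619 / 23338224 - 43 * sqrt(170) / 5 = 5881.35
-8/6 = -4/3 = -1.33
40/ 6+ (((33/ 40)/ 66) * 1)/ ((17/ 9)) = 27227/ 4080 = 6.67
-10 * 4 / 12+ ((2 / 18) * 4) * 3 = -2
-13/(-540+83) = 13/457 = 0.03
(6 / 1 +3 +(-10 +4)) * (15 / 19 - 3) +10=3.37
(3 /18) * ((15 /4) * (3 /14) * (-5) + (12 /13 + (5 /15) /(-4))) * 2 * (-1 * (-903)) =-298463 /312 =-956.61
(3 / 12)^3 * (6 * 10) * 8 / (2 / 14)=52.50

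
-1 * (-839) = 839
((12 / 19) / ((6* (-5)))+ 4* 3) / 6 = 2.00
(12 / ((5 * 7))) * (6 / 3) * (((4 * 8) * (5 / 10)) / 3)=128 / 35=3.66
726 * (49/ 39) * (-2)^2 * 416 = 1517824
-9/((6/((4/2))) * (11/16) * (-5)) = 48/55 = 0.87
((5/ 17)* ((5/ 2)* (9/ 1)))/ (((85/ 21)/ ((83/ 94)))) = 78435/ 54332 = 1.44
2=2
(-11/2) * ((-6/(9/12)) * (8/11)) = 32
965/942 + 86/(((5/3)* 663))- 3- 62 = -66511813/1040910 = -63.90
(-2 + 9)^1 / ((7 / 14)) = 14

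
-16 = -16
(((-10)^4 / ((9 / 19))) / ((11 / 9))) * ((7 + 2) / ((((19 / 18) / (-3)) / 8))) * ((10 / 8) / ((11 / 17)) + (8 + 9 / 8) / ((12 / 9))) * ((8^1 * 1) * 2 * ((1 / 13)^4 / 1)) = -60050160000 / 3455881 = -17376.22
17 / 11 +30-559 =-5802 / 11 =-527.45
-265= -265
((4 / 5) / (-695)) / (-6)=2 / 10425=0.00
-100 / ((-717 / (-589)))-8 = -64636 / 717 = -90.15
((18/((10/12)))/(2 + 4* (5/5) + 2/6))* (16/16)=324/95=3.41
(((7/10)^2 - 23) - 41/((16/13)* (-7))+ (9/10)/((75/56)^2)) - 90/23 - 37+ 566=4088093043/8050000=507.84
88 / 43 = 2.05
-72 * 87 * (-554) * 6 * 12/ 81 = 3084672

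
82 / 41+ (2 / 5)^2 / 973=48654 / 24325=2.00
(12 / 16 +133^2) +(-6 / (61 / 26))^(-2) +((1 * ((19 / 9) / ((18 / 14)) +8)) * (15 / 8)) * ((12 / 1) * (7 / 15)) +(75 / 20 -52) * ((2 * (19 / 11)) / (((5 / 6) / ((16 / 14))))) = 493649600711 / 28108080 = 17562.55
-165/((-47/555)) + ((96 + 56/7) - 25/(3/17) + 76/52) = 3505061/1833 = 1912.20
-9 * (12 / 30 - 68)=3042 / 5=608.40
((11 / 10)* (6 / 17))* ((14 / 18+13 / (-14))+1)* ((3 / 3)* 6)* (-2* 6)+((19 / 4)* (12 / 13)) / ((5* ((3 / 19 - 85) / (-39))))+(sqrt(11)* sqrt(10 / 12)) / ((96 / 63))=-22381257 / 959140+7* sqrt(330) / 64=-21.35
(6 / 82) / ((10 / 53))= 0.39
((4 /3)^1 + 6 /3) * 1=10 /3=3.33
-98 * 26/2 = -1274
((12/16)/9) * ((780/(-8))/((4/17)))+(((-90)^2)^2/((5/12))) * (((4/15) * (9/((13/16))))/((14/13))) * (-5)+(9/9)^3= -483729415511/224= -2159506319.25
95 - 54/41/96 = 62311/656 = 94.99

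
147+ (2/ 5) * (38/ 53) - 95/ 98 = 3799863/ 25970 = 146.32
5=5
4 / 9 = 0.44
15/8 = 1.88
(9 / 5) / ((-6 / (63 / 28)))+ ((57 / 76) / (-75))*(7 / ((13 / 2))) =-1783 / 2600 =-0.69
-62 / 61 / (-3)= 62 / 183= 0.34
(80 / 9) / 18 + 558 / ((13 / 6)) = 271708 / 1053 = 258.03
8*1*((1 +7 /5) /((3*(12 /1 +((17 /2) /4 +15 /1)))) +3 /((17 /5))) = 144152 /19805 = 7.28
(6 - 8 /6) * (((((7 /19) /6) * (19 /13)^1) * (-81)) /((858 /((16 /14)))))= -84 /1859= -0.05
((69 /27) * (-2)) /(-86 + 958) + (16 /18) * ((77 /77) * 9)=31369 /3924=7.99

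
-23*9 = -207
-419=-419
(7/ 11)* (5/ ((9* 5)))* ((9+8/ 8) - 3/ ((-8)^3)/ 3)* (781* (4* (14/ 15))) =2062.03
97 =97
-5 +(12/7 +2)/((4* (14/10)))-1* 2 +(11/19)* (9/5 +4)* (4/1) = 66053/9310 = 7.09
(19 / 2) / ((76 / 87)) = 87 / 8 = 10.88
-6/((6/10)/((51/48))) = -85/8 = -10.62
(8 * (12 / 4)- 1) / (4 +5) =23 / 9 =2.56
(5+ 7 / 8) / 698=47 / 5584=0.01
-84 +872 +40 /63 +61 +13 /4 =214927 /252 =852.88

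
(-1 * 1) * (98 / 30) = -49 / 15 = -3.27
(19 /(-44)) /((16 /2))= -19 /352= -0.05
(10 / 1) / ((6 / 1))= 5 / 3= 1.67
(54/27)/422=1/211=0.00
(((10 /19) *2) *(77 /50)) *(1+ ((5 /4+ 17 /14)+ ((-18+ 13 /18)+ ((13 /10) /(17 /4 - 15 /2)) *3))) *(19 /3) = -208087 /1350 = -154.14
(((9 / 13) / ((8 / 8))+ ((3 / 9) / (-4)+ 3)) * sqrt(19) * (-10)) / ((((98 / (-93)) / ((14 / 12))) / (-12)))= -87265 * sqrt(19) / 182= -2090.00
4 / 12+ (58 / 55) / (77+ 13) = 854 / 2475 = 0.35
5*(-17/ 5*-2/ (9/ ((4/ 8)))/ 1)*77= 1309/ 9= 145.44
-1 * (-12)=12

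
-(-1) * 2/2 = 1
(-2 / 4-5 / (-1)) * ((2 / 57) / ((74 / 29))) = 87 / 1406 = 0.06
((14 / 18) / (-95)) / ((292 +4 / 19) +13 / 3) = -7 / 253545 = -0.00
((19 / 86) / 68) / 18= 19 / 105264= 0.00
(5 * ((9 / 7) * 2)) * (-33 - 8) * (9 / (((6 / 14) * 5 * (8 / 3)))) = -3321 / 4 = -830.25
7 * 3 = 21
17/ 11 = 1.55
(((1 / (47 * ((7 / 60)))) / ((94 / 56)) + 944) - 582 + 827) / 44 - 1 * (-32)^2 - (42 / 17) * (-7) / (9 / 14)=-4808647201 / 4956996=-970.07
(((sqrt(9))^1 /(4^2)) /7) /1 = 3 /112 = 0.03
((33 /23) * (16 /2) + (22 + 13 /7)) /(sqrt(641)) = 5689 * sqrt(641) /103201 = 1.40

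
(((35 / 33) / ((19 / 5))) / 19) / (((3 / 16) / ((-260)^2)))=189280000 / 35739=5296.18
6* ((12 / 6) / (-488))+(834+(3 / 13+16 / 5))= 6640631 / 7930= 837.41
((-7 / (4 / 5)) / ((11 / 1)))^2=1225 / 1936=0.63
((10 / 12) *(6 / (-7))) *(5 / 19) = -0.19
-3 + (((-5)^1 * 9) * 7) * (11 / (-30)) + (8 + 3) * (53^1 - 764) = -15417 / 2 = -7708.50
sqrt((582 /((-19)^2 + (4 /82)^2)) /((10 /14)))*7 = 287*sqrt(494457306) /606845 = 10.52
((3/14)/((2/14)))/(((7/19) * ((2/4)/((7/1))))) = 57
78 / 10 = 39 / 5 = 7.80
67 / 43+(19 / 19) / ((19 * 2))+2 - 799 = -1299709 / 1634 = -795.42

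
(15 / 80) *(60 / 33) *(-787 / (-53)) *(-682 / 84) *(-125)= 15248125 / 2968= 5137.51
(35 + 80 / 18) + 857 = 8068 / 9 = 896.44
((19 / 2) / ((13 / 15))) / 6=95 / 52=1.83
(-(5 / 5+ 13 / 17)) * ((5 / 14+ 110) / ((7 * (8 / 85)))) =-115875 / 392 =-295.60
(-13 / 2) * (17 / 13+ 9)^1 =-67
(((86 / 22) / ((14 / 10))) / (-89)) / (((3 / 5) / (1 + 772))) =-830975 / 20559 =-40.42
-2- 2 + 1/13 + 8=53/13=4.08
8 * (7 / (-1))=-56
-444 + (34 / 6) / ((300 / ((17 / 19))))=-7592111 / 17100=-443.98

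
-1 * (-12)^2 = -144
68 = 68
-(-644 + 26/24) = 7715/12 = 642.92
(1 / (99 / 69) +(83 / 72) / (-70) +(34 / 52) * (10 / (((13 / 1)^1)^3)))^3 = 1267542748191086735023360223 / 3969994384802078614485504000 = 0.32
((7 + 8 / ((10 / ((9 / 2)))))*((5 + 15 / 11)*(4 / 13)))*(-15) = -44520 / 143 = -311.33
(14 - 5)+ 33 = 42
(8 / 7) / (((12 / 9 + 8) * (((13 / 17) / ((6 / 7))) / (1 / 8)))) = 153 / 8918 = 0.02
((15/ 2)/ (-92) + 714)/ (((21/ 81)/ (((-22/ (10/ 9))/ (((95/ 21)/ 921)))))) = -970166534139/ 87400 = -11100303.59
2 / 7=0.29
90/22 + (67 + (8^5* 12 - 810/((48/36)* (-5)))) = 8654989/22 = 393408.59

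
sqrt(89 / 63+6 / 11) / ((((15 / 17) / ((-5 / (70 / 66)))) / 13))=-221* sqrt(104489) / 735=-97.19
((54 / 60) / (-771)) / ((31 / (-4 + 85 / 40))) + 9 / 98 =574065 / 6246128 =0.09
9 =9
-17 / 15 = -1.13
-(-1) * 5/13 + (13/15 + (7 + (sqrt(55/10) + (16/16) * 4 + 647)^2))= 651 * sqrt(22) + 165287753/390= 426868.21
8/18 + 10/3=34/9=3.78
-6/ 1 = -6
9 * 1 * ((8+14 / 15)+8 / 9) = 442 / 5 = 88.40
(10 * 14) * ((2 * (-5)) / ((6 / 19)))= -13300 / 3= -4433.33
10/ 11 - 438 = -4808/ 11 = -437.09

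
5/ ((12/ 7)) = 35/ 12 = 2.92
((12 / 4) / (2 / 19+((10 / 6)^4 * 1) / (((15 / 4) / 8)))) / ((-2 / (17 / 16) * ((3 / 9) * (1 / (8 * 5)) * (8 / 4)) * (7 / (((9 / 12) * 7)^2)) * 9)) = -24724035 / 9790208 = -2.53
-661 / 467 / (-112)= 661 / 52304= 0.01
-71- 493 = -564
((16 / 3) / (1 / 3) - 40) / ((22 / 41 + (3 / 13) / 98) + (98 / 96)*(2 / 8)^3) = -1925554176 / 44519669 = -43.25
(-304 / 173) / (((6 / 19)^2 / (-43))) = 1179748 / 1557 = 757.71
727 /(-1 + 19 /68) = -49436 /49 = -1008.90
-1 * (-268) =268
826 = 826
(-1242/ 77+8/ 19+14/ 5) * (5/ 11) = -94428/ 16093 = -5.87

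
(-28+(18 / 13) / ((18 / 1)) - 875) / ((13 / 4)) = -46952 / 169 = -277.82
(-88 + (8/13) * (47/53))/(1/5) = -301280/689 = -437.27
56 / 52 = 14 / 13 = 1.08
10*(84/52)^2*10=44100/169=260.95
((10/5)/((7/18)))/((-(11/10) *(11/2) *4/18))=-3240/847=-3.83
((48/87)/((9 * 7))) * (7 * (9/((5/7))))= 112/145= 0.77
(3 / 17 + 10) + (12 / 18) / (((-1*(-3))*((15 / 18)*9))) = 23423 / 2295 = 10.21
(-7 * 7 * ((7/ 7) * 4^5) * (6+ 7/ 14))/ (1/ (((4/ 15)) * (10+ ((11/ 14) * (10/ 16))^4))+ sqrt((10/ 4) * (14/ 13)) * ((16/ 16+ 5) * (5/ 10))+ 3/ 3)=-51807.48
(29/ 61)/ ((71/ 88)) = 2552/ 4331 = 0.59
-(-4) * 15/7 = 60/7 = 8.57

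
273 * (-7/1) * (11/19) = -21021/19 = -1106.37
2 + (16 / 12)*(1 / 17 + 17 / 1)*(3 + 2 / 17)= 63214 / 867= 72.91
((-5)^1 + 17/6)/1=-13/6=-2.17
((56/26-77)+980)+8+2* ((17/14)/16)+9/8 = 1331411/1456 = 914.43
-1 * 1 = -1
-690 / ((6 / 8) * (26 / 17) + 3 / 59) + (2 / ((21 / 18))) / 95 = -306808088 / 532665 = -575.99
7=7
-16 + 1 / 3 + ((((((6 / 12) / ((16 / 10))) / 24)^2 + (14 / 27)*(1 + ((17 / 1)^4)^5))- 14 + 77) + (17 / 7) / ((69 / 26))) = 150090180044122168778644203843371 / 71221248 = 2107379247891333900504583.00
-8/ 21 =-0.38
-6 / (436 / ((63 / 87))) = -63 / 6322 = -0.01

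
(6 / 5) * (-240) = -288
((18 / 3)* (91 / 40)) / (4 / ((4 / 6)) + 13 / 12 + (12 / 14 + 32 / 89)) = 510237 / 310255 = 1.64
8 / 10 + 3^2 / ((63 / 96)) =508 / 35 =14.51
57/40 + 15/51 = 1169/680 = 1.72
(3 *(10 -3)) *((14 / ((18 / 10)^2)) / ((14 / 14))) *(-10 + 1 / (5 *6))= -73255 / 81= -904.38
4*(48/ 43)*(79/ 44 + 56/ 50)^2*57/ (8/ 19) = 33415474401/ 6503750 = 5137.88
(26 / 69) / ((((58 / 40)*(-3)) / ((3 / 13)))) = -40 / 2001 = -0.02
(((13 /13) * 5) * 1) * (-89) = -445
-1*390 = -390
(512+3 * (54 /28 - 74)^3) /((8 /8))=-3080326259 /2744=-1122567.88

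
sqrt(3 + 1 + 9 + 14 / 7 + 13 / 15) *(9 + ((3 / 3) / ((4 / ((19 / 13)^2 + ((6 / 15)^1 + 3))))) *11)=40939 *sqrt(3570) / 25350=96.49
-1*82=-82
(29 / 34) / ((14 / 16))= 116 / 119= 0.97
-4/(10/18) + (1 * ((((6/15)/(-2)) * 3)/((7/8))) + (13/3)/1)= -373/105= -3.55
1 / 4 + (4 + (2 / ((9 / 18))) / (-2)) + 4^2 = 73 / 4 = 18.25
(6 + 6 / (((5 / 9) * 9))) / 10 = 18 / 25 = 0.72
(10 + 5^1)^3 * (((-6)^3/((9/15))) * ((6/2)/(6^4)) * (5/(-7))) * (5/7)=140625/98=1434.95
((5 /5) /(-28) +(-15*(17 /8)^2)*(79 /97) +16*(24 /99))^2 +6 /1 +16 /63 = 5429565562720721 /2056493666304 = 2640.21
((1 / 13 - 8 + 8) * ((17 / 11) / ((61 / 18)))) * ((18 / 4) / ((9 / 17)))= 2601 / 8723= 0.30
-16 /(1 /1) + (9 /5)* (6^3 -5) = 1819 /5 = 363.80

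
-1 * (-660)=660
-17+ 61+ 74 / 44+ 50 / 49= 50345 / 1078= 46.70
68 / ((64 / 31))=527 / 16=32.94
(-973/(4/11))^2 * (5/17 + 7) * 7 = 24858263353/68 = 365562696.37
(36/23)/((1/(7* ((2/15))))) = 168/115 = 1.46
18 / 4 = 9 / 2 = 4.50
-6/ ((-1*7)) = 6/ 7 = 0.86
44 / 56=11 / 14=0.79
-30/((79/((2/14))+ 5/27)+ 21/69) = -18630/343717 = -0.05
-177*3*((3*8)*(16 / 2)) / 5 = -101952 / 5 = -20390.40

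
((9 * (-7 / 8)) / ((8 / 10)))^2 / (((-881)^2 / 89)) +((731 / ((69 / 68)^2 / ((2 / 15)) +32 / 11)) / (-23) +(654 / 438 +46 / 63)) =-68656340555063777923 / 90922201843596899328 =-0.76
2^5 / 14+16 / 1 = 128 / 7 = 18.29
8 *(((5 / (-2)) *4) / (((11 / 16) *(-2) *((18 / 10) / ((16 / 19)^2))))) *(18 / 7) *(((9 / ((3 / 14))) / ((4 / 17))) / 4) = 10444800 / 3971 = 2630.27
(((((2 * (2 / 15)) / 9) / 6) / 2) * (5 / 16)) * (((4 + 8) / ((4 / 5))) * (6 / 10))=1 / 144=0.01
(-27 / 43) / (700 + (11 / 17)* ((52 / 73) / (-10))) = -55845 / 62252734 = -0.00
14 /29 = 0.48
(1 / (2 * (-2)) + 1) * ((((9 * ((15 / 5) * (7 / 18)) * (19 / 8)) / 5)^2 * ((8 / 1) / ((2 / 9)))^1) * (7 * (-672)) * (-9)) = 5686818921 / 200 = 28434094.60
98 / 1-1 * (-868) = 966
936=936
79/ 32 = 2.47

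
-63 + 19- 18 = -62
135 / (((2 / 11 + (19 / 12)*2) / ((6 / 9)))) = 26.88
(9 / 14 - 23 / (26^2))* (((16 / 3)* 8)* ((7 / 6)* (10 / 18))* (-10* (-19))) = 43791200 / 13689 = 3199.01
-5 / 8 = -0.62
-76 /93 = -0.82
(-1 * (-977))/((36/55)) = 53735/36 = 1492.64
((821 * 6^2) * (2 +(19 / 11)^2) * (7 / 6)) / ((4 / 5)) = 51981615 / 242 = 214800.06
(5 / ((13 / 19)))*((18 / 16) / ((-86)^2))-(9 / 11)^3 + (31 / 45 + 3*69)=9543102495889 / 46070275680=207.14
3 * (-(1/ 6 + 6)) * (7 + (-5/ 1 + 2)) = -74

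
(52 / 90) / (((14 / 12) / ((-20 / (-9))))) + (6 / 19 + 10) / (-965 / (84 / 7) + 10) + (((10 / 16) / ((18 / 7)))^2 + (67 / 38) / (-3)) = 991333961 / 2330415360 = 0.43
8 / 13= 0.62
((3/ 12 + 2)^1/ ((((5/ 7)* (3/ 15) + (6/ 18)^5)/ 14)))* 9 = 964467/ 500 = 1928.93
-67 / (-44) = 67 / 44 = 1.52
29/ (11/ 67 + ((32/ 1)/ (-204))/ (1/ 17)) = -5829/ 503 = -11.59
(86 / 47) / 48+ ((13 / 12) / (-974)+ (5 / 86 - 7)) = -6.90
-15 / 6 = -5 / 2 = -2.50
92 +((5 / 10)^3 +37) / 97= 71689 / 776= 92.38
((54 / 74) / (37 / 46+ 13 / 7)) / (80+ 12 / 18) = 13041 / 3836789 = 0.00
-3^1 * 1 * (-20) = 60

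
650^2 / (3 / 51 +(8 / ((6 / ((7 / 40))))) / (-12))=2585700000 / 241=10729045.64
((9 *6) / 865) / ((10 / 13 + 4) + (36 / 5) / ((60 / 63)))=0.01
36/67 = 0.54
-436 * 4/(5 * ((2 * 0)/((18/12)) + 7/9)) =-15696/35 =-448.46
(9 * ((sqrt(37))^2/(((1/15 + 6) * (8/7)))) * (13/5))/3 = 333/8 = 41.62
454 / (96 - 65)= 454 / 31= 14.65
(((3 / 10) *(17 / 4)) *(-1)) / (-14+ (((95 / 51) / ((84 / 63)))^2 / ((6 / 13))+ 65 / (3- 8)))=176868 / 3158815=0.06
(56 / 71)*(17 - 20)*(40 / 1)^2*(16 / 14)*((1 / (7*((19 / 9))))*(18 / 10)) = -4976640 / 9443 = -527.02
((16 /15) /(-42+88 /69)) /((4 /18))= -828 /7025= -0.12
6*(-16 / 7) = -96 / 7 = -13.71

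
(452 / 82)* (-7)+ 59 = 837 / 41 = 20.41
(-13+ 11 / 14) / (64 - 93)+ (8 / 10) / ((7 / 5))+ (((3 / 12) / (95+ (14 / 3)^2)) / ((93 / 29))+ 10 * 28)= 7433894107 / 26455772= 280.99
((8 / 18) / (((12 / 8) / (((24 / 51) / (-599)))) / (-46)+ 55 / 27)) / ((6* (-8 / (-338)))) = 62192 / 865303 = 0.07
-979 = -979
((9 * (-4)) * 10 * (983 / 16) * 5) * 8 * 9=-7962300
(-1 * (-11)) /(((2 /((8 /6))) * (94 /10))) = 0.78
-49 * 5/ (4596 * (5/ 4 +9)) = -245/ 47109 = -0.01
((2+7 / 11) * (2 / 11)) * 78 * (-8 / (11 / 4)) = -108.77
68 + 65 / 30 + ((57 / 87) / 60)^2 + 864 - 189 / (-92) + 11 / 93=2021256041093 / 2158678800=936.34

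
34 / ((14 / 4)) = 68 / 7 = 9.71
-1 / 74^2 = -1 / 5476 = -0.00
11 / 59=0.19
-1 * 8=-8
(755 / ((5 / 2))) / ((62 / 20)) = 3020 / 31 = 97.42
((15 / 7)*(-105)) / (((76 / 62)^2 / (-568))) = 30703950 / 361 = 85052.49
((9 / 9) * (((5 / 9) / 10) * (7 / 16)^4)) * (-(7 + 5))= -2401 / 98304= -0.02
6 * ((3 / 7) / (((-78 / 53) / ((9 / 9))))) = -159 / 91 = -1.75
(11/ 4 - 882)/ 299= -3517/ 1196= -2.94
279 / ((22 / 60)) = 8370 / 11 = 760.91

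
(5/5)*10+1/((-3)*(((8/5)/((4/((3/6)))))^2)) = 1.67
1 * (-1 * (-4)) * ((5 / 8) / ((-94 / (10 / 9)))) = -25 / 846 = -0.03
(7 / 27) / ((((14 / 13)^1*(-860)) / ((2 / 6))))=-13 / 139320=-0.00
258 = 258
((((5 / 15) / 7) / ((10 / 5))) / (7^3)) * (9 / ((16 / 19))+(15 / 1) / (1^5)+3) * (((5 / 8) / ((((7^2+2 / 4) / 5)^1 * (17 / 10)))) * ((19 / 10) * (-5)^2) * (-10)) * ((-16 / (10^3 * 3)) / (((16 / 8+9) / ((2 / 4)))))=475 / 55780032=0.00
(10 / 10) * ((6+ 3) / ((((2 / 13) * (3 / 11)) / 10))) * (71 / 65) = 2343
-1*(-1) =1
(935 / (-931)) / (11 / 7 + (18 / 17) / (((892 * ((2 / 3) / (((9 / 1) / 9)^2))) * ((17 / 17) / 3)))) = -14178340 / 22260343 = -0.64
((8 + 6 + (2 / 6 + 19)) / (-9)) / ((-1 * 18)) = 50 / 243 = 0.21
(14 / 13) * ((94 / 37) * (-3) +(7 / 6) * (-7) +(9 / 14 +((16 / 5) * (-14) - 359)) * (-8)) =24937573 / 7215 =3456.35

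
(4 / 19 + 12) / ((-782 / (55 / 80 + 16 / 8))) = -1247 / 29716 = -0.04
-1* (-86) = 86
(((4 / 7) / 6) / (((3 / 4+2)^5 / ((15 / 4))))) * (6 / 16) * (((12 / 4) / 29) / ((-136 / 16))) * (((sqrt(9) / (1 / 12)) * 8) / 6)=-276480 / 555787001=-0.00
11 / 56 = 0.20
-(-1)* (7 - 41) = -34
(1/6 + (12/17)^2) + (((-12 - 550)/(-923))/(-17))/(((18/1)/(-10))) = 3288197/4801446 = 0.68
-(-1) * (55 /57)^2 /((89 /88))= 266200 /289161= 0.92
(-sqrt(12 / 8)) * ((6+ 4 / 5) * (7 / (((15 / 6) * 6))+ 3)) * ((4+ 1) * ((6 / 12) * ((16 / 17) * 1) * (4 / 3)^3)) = -26624 * sqrt(6) / 405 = -161.03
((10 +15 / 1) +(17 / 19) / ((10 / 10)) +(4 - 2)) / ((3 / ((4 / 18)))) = 1060 / 513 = 2.07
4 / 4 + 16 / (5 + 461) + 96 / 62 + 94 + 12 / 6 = 712063 / 7223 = 98.58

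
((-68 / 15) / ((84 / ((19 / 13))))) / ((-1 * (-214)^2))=323 / 187534620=0.00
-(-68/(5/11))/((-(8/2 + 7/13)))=-9724/295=-32.96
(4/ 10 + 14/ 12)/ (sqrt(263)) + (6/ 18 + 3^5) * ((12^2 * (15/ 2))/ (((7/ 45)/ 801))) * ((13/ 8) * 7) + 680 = 47 * sqrt(263)/ 7890 + 15393017930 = 15393017930.10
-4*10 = -40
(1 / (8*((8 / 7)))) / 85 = 0.00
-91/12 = -7.58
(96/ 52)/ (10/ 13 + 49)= 24/ 647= 0.04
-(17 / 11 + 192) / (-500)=2129 / 5500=0.39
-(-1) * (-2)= -2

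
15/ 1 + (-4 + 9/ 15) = 11.60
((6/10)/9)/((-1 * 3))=-1/45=-0.02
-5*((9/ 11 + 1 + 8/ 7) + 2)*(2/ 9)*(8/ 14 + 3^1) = -95500/ 4851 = -19.69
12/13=0.92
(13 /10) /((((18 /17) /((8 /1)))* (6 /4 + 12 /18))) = 68 /15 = 4.53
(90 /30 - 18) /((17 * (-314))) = 15 /5338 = 0.00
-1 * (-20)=20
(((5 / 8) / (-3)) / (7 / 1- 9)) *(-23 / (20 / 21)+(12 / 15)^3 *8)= -2.09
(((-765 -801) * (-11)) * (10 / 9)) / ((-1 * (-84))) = 1595 / 7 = 227.86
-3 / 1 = -3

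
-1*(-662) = 662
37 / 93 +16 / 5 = 3.60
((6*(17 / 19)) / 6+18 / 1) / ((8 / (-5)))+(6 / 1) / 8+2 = -1377 / 152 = -9.06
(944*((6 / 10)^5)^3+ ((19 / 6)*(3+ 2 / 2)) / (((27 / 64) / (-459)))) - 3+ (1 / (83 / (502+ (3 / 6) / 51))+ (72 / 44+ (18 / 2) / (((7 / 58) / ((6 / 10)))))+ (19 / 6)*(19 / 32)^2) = -93235053469167851836477 / 6790437500000000000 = -13730.35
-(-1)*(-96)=-96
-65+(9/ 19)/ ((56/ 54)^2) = -961679/ 14896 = -64.56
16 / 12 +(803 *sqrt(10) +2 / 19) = 82 / 57 +803 *sqrt(10) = 2540.75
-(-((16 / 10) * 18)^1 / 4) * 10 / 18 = 4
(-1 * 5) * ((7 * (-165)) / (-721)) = -825 / 103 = -8.01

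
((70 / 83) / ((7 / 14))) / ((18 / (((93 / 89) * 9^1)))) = 0.88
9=9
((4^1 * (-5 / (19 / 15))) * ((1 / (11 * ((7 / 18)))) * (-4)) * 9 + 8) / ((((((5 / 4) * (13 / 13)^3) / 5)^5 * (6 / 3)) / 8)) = 844201984 / 1463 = 577034.85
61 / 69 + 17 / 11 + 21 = 17783 / 759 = 23.43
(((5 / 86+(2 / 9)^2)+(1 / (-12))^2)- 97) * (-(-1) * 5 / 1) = -26996185 / 55728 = -484.43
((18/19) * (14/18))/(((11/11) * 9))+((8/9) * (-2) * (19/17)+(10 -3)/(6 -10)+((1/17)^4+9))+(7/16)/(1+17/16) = 388014837/69823556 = 5.56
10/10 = 1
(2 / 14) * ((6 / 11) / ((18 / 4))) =4 / 231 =0.02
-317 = -317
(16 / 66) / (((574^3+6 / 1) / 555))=148 / 208031153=0.00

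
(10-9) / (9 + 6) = 1 / 15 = 0.07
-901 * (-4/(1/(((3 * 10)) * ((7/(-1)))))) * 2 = -1513680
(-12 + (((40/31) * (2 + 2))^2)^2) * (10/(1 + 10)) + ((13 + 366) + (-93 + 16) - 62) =8880872920/10158731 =874.21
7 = 7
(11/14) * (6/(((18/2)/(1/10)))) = 11/210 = 0.05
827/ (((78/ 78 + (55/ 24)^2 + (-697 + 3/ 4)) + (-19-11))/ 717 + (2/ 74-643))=-12637142208/ 9840424283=-1.28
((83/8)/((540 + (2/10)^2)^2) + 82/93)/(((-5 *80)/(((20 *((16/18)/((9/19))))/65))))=-2271992203589/1785020443092900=-0.00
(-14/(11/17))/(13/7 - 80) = 1666/6017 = 0.28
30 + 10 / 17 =30.59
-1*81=-81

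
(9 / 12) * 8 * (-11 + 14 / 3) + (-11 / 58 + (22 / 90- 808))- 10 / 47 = -846.16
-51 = -51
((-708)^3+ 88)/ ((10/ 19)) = -674300165.60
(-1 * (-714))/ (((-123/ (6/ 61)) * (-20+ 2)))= 238/ 7503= 0.03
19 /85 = 0.22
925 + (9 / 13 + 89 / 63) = 759299 / 819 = 927.11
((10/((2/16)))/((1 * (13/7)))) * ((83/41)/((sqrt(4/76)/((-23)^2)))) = 24587920 * sqrt(19)/533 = 201081.16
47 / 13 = 3.62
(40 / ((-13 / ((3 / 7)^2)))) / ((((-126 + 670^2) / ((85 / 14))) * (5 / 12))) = -0.00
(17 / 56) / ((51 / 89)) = 89 / 168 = 0.53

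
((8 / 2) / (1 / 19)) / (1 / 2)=152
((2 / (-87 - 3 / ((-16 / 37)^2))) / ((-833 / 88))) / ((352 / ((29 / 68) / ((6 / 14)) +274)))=1795168 / 1120659057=0.00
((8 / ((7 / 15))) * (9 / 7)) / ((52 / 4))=1080 / 637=1.70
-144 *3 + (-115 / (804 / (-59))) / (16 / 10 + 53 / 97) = -358277723 / 836964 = -428.07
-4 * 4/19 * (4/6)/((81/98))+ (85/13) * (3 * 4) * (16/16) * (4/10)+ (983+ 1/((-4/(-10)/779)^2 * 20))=183089516081/960336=190651.52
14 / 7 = 2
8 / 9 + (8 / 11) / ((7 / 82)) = 6520 / 693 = 9.41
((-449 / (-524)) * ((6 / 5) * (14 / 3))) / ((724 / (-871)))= -2737553 / 474220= -5.77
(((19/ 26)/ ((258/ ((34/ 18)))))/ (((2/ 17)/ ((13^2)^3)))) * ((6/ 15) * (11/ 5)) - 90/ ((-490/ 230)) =1099137283157/ 5688900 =193207.35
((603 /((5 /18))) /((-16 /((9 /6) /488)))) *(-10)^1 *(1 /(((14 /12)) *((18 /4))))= 5427 /6832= 0.79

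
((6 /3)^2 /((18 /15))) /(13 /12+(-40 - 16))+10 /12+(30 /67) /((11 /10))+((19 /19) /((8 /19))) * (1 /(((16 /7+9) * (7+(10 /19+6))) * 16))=4470647319943 /3786555628416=1.18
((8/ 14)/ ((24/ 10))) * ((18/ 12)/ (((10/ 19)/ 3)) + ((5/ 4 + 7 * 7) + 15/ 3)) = 319/ 21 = 15.19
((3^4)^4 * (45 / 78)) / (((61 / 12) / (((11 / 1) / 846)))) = 2367569655 / 37271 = 63523.11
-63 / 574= -9 / 82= -0.11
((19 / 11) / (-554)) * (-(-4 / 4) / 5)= -19 / 30470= -0.00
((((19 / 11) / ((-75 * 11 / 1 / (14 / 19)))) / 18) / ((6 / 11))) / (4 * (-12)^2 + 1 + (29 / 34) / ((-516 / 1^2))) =-20468 / 75162228075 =-0.00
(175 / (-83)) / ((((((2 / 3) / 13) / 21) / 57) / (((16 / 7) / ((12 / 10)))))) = -7780500 / 83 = -93740.96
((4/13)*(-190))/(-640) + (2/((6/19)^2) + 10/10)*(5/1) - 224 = -222077/1872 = -118.63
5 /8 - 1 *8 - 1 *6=-107 /8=-13.38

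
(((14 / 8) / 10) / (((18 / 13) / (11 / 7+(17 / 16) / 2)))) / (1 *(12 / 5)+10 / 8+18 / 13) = 0.05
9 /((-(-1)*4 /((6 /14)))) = 0.96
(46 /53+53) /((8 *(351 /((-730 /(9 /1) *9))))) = -1042075 /74412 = -14.00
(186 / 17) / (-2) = -93 / 17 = -5.47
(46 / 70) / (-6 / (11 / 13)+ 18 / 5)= -253 / 1344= -0.19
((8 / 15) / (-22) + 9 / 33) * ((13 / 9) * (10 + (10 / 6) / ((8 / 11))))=31447 / 7128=4.41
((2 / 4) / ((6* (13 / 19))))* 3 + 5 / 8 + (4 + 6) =1143 / 104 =10.99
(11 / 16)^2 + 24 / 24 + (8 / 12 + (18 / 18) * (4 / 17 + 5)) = 7.37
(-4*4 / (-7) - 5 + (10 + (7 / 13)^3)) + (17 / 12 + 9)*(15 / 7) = 1830917 / 61516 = 29.76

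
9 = 9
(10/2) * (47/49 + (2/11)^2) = 29415/5929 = 4.96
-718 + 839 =121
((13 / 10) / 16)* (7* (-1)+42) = 2.84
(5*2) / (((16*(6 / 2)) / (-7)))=-35 / 24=-1.46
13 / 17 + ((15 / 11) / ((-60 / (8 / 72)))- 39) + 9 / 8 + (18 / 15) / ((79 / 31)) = -194872061 / 5318280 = -36.64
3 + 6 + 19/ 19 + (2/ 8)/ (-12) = 479/ 48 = 9.98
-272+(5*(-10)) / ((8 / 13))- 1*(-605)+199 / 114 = 57797 / 228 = 253.50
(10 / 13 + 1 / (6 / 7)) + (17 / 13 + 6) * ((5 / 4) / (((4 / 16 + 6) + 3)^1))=649 / 222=2.92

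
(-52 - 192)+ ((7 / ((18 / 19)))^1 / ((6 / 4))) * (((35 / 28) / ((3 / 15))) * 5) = -9727 / 108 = -90.06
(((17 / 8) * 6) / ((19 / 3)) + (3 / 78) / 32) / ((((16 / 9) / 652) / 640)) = 233568405 / 494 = 472810.54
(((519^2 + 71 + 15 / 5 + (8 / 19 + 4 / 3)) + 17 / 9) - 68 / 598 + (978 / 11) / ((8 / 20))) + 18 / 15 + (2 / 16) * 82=3033375969211 / 11248380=269672.25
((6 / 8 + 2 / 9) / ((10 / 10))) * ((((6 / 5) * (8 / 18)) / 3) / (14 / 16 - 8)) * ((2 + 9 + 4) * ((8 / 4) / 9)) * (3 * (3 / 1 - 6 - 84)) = 32480 / 1539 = 21.10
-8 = -8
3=3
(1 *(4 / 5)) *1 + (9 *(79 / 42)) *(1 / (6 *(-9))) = 613 / 1260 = 0.49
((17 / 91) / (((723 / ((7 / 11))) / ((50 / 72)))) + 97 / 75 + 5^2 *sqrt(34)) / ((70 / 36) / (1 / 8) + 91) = 120355421 / 9915005100 + 225 *sqrt(34) / 959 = 1.38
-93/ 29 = -3.21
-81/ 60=-1.35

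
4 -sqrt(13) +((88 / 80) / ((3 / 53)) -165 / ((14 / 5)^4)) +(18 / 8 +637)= 380317769 / 576240 -sqrt(13)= 656.39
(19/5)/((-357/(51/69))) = -19/2415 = -0.01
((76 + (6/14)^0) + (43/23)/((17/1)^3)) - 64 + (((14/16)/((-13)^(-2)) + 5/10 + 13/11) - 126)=363521567/9943912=36.56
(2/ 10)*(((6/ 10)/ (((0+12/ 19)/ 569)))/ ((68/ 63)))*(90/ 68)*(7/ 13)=42908859/ 601120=71.38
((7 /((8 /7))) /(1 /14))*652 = 55909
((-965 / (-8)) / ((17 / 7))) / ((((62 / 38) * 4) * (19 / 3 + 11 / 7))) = 2695245 / 2799424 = 0.96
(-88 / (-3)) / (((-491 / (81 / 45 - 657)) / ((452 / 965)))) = 43435392 / 2369075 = 18.33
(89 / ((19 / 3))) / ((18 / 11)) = 979 / 114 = 8.59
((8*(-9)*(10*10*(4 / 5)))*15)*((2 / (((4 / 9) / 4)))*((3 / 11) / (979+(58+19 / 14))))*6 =-391910400 / 159907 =-2450.86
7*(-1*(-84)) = 588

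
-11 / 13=-0.85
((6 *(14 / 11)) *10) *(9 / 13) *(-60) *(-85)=38556000 / 143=269622.38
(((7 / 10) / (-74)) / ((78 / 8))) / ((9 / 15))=-7 / 4329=-0.00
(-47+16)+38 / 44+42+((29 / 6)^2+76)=44045 / 396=111.22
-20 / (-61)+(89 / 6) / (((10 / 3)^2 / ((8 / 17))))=0.96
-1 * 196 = -196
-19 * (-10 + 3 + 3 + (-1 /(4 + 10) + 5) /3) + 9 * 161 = 20913 /14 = 1493.79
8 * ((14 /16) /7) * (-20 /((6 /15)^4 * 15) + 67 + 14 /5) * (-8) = -2126 /15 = -141.73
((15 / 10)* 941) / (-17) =-2823 / 34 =-83.03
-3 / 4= -0.75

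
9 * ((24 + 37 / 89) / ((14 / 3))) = 58671 / 1246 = 47.09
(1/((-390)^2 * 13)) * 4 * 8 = 0.00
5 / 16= 0.31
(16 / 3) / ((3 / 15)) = 80 / 3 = 26.67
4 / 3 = 1.33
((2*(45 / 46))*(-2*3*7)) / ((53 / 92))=-7560 / 53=-142.64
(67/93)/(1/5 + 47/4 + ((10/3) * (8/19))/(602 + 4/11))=0.06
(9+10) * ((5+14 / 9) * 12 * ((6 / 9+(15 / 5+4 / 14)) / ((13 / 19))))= 7071268 / 819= 8634.03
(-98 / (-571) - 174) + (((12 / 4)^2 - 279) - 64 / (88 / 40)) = -2970406 / 6281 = -472.92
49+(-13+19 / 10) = 379 / 10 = 37.90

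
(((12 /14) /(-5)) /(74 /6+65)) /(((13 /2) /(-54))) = 243 /13195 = 0.02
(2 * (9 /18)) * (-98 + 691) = 593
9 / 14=0.64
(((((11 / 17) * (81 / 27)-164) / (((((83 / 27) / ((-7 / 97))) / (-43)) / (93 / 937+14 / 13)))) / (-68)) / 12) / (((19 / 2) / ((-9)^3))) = -4102605864315 / 226736062072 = -18.09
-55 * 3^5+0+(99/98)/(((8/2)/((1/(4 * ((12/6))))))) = -41912541/3136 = -13364.97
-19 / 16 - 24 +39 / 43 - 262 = -196961 / 688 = -286.28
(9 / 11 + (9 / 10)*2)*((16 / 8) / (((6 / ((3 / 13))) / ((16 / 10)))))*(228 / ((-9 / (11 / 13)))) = -29184 / 4225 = -6.91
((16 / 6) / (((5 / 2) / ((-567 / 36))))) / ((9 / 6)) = -56 / 5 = -11.20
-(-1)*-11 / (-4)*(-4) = -11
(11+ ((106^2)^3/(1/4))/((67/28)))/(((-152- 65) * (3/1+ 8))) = -993404201.70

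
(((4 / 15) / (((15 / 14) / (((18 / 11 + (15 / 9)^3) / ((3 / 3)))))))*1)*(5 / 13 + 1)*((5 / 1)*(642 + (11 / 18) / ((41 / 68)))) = 49455077504 / 7123545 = 6942.48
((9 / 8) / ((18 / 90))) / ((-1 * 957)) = -15 / 2552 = -0.01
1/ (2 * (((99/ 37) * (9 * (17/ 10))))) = 185/ 15147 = 0.01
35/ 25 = 7/ 5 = 1.40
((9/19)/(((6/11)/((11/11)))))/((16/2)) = 33/304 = 0.11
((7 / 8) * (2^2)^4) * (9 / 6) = 336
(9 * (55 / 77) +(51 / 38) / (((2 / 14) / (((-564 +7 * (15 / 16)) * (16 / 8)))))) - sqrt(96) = -22274901 / 2128 - 4 * sqrt(6) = -10477.33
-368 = -368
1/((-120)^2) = 0.00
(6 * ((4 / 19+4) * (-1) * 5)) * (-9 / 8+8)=-16500 / 19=-868.42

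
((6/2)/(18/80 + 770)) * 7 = 0.03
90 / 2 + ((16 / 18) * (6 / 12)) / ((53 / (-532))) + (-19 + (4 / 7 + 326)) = 1162340 / 3339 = 348.11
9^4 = 6561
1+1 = 2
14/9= 1.56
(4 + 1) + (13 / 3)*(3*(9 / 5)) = 142 / 5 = 28.40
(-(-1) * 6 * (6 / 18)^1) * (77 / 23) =154 / 23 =6.70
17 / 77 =0.22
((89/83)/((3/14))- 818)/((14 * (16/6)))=-21.78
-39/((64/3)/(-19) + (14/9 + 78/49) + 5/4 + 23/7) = -1307124/219875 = -5.94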